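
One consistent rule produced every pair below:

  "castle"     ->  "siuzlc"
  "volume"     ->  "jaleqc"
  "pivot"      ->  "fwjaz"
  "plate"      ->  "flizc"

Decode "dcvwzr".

zenith

c(2)→s(18) and a(0)→i(8) fit y≡5x+8 (mod 26); the inverse of 5 mod 26 is 21. Treating letters as 0–25, the rule is x ↦ 5x + 8 (mod 26).
Undoing it on dcvwzr: d(3)→21·(3−8)≡25=z; c(2)→21·(2−8)≡4=e; v(21)→21·(21−8)≡13=n; w(22)→21·(22−8)≡8=i; z(25)→21·(25−8)≡19=t; r(17)→21·(17−8)≡7=h (all mod 26).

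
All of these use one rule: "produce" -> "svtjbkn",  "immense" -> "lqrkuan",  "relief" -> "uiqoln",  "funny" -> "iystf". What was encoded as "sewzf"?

The shift increases by 1 at each position, starting from +3: 3, 4, 5, ….
Reversing it on sewzf: s−3=p, e−4=a, w−5=r, z−6=t, f−7=y.

party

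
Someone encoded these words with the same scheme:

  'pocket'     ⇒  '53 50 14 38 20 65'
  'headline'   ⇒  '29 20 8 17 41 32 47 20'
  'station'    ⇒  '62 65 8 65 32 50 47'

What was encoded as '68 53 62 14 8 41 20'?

upscale

p(#16)→53 and o(#15)→50: differences scale by 3, so n = 3·pos + 5. With a=1..z=26, the number is 3·pos + 5.
Undoing it on 68 53 62 14 8 41 20: 68→(68−5)÷3=21=u, 53→(53−5)÷3=16=p, 62→(62−5)÷3=19=s, 14→(14−5)÷3=3=c, 8→(8−5)÷3=1=a, 41→(41−5)÷3=12=l, 20→(20−5)÷3=5=e.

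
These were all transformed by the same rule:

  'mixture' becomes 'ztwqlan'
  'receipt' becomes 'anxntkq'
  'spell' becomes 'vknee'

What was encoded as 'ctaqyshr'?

birthday

Treating letters as 0–25, the rule is x ↦ 21x + 7 (mod 26).
Undoing it on ctaqyshr: c(2)→5·(2−7)≡1=b; t(19)→5·(19−7)≡8=i; a(0)→5·(0−7)≡17=r; q(16)→5·(16−7)≡19=t; y(24)→5·(24−7)≡7=h; s(18)→5·(18−7)≡3=d; h(7)→5·(7−7)≡0=a; r(17)→5·(17−7)≡24=y (all mod 26).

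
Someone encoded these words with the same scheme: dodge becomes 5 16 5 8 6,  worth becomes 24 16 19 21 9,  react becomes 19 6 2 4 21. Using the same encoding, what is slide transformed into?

Letters become their 1-based position plus 1 (so a→2, b→3, …).
On slide: s=19→20, l=12→13, i=9→10, d=4→5, e=5→6.

20 13 10 5 6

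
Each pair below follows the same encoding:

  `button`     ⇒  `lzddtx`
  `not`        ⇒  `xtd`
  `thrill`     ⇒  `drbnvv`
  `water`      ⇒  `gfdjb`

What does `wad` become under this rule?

The shift depends on letter class: consonant b→l is +10, but vowel u→z is +5. The rule splits by letter class: vowels +5, consonants +10.
For wad: w(cons)+10=g, a(vowel)+5=f, d(cons)+10=n.

gfn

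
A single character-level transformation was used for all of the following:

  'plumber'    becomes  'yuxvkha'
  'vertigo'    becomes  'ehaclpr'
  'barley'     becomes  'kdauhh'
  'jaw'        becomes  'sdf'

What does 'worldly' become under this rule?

fraumuh

The rule splits by letter class: vowels +3, consonants +9.
For worldly: w(cons)+9=f, o(vowel)+3=r, r(cons)+9=a, l(cons)+9=u, d(cons)+9=m, l(cons)+9=u, y(cons)+9=h.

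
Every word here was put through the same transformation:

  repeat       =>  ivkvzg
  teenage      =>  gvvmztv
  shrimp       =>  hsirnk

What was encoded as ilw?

Each pair mirrors across the alphabet (r↔i, e↔v, p↔k): positions sum to 25. Letters are reflected about the middle of the alphabet (position → 25−position): Atbash.
Undoing it on ilw: i↔r, l↔o, w↔d.

rod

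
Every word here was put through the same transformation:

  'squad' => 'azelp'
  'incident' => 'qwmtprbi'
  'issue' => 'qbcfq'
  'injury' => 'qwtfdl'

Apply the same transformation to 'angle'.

In squad: s→a is +8, q→z is +9, u→e is +10, a→l is +11 — the shift increases by 1 each position. Letter i (0-indexed) is shifted by i+8, so successive shifts are 8, 9, 10, ….
Applying it to angle: a+8=i, n+9=w, g+10=q, l+11=w, e+12=q.

iwqwq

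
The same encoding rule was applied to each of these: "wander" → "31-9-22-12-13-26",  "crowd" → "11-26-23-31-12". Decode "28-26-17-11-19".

w is letter #23 and maps to 31: an offset of 8. Each letter is replaced by its alphabet position (a=1..z=26) + 8.
Undoing it on 28-26-17-11-19: 28→(28−8)÷1=20=t, 26→(26−8)÷1=18=r, 17→(17−8)÷1=9=i, 11→(11−8)÷1=3=c, 19→(19−8)÷1=11=k.

trick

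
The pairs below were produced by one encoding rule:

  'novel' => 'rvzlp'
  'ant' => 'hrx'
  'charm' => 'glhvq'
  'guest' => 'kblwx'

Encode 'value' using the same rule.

zhpbl

The shift depends on letter class: consonant n→r is +4, but vowel o→v is +7. The rule splits by letter class: vowels +7, consonants +4.
For value: v(cons)+4=z, a(vowel)+7=h, l(cons)+4=p, u(vowel)+7=b, e(vowel)+7=l.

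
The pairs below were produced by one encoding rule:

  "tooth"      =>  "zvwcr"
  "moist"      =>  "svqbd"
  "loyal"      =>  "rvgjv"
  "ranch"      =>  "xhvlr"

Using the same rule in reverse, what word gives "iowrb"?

choir

Each letter shifts forward by (position + 6), i.e. 6, 7, 8, … — the shift grows by one for each successive letter.
Reversing it on iowrb: i−6=c, o−7=h, w−8=o, r−9=i, b−10=r.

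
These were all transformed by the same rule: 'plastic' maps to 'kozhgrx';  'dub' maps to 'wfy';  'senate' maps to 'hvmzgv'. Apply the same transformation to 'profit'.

kilurg

Each letter is replaced by its mirror in the alphabet: a↔z, b↔y, c↔x, and so on (the Atbash cipher).
For profit: p↔k, r↔i, o↔l, f↔u, i↔r, t↔g.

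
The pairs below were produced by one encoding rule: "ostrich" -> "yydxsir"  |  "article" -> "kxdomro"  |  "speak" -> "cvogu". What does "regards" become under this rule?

Shifts by position in ostrich: pos 0: o→y (+10), pos 1: s→y (+6), pos 2: t→d (+10), pos 3: r→x (+6) — repeating every 2. It's a Vigenère-style cipher with numeric key [10,6]: position i shifts by key[i mod 2].
For regards: r+10=b, e+6=k, g+10=q, a+6=g, r+10=b, d+6=j, s+10=c.

bkqgbjc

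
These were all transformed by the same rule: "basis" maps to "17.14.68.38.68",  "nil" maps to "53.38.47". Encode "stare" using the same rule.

b(#2)→17 and a(#1)→14: differences scale by 3, so n = 3·pos + 11. Each letter becomes 3×(its alphabet position, a=1..z=26) + 11.
On stare: s=19→68, t=20→71, a=1→14, r=18→65, e=5→26.

68.71.14.65.26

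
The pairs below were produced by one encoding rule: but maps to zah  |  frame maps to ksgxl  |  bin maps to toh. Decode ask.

The output letters match the input read backwards, each shifted +6: but reversed is tub. Read the word backwards and shift each letter +6.
Decoding ask: shift back: a−6=u, s−6=m, k−6=e → ume; then reverse → emu.

emu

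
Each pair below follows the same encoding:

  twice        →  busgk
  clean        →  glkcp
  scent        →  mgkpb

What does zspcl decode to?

final

t(19)→b(1) and w(22)→u(20) fit y≡15x+2 (mod 26); the inverse of 15 mod 26 is 7. Each letter's alphabet position (a=0..z=25) is mapped through 15·x+2 mod 26 — an affine cipher.
Undoing it on zspcl: z(25)→7·(25−2)≡5=f; s(18)→7·(18−2)≡8=i; p(15)→7·(15−2)≡13=n; c(2)→7·(2−2)≡0=a; l(11)→7·(11−2)≡11=l (all mod 26).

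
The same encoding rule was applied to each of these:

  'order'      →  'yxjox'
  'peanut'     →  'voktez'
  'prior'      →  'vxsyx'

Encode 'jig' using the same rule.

psm

The rule splits by letter class: vowels +10, consonants +6.
Applying it to jig: j(cons)+6=p, i(vowel)+10=s, g(cons)+6=m.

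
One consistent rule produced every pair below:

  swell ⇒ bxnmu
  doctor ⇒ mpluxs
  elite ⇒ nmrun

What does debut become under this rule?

mfkvc

Shifts by position in swell: pos 0: s→b (+9), pos 1: w→x (+1), pos 2: e→n (+9), pos 3: l→m (+1) — repeating every 2. A repeating key of period 2 is used — shifts +9, +1 over and over.
For debut: d+9=m, e+1=f, b+9=k, u+1=v, t+9=c.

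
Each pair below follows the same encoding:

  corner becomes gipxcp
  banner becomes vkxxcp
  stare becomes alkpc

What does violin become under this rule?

huibux

c(2)→g(6) and o(14)→i(8) fit y≡11x+10 (mod 26); the inverse of 11 mod 26 is 19. Treating letters as 0–25, the rule is x ↦ 11x + 10 (mod 26).
Applying it to violin: v(21)→11·21+10≡7=h; i(8)→11·8+10≡20=u; o(14)→11·14+10≡8=i; l(11)→11·11+10≡1=b; i(8)→11·8+10≡20=u; n(13)→11·13+10≡23=x (all mod 26).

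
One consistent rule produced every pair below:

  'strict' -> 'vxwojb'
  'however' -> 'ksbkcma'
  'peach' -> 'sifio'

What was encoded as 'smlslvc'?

pigment

Letter i (0-indexed) is shifted by i+3, so successive shifts are 3, 4, 5, ….
Reversing it on smlslvc: s−3=p, m−4=i, l−5=g, s−6=m, l−7=e, v−8=n, c−9=t.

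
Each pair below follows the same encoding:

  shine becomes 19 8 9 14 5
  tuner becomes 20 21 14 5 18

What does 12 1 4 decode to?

Each letter is replaced by its alphabet position (a=1, b=2, …, z=26).
Reversing it on 12 1 4: 12=l, 1=a, 4=d.

lad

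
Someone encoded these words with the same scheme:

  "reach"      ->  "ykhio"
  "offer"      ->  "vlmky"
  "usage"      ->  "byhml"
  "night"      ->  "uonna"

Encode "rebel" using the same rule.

ykiks

It's a Vigenère-style cipher with numeric key [7,6]: position i shifts by key[i mod 2].
Applying it to rebel: r+7=y, e+6=k, b+7=i, e+6=k, l+7=s.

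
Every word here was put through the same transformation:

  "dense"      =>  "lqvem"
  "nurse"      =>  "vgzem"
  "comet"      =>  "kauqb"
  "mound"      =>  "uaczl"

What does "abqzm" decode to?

spine

Shifts by position in dense: pos 0: d→l (+8), pos 1: e→q (+12), pos 2: n→v (+8), pos 3: s→e (+12) — repeating every 2. The shifts repeat in a cycle of length 2: positions 0,1,… shift by +8, +12, then the pattern repeats.
Undoing it on abqzm: a−8=s, b−12=p, q−8=i, z−12=n, m−8=e.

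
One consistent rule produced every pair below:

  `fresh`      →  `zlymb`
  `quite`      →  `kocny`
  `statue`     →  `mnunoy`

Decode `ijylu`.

Compare letters: f→z is +20, r→l is +20, e→y is +20 — a constant shift. Every letter moves 20 places later in the alphabet, wrapping around z→a.
Reversing it on ijylu: i−20=o, j−20=p, y−20=e, l−20=r, u−20=a.

opera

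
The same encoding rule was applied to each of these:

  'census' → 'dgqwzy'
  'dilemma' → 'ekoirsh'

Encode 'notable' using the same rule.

oqwegrl

In census: c→d is +1, e→g is +2, n→q is +3, s→w is +4 — the shift increases by 1 each position. Each letter shifts forward by (position + 1), i.e. 1, 2, 3, … — the shift grows by one for each successive letter.
On notable: n+1=o, o+2=q, t+3=w, a+4=e, b+5=g, l+6=r, e+7=l.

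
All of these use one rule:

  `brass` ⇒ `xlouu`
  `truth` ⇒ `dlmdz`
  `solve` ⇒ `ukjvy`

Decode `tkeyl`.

b(1)→x(23) and r(17)→l(11) fit y≡9x+14 (mod 26); the inverse of 9 mod 26 is 3. Each letter's alphabet position (a=0..z=25) is mapped through 9·x+14 mod 26 — an affine cipher.
Undoing it on tkeyl: t(19)→3·(19−14)≡15=p; k(10)→3·(10−14)≡14=o; e(4)→3·(4−14)≡22=w; y(24)→3·(24−14)≡4=e; l(11)→3·(11−14)≡17=r (all mod 26).

power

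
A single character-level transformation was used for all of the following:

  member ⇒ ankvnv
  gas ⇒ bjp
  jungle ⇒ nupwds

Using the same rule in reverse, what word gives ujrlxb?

social

The output letters match the input read backwards, each shifted +9: member reversed is rebmem. Read the word backwards and shift each letter +9.
Undoing it on ujrlxb: shift back: u−9=l, j−9=a, r−9=i, l−9=c, x−9=o, b−9=s → laicos; then reverse → social.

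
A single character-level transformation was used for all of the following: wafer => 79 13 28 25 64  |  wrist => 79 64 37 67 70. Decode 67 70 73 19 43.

w(#23)→79 and a(#1)→13: differences scale by 3, so n = 3·pos + 10. With a=1..z=26, the number is 3·pos + 10.
Reversing it on 67 70 73 19 43: 67→(67−10)÷3=19=s, 70→(70−10)÷3=20=t, 73→(73−10)÷3=21=u, 19→(19−10)÷3=3=c, 43→(43−10)÷3=11=k.

stuck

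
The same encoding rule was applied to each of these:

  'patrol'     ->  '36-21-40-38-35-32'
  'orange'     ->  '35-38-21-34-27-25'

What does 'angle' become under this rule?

p is letter #16 and maps to 36: an offset of 20. Letters become their 1-based position plus 20 (so a→21, b→22, …).
Applying it to angle: a=1→21, n=14→34, g=7→27, l=12→32, e=5→25.

21-34-27-32-25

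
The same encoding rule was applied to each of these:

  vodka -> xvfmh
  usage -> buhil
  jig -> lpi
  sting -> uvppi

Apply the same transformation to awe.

hyl

The shift depends on letter class: consonant v→x is +2, but vowel o→v is +7. The rule splits by letter class: vowels +7, consonants +2.
On awe: a(vowel)+7=h, w(cons)+2=y, e(vowel)+7=l.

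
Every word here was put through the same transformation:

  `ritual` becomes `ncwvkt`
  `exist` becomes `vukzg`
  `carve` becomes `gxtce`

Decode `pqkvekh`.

fiction

Read the word backwards and shift each letter +2.
Undoing it on pqkvekh: shift back: p−2=n, q−2=o, k−2=i, v−2=t, e−2=c, k−2=i, h−2=f → noitcif; then reverse → fiction.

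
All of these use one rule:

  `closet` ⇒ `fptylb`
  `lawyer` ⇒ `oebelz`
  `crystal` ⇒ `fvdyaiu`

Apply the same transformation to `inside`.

In closet: c→f is +3, l→p is +4, o→t is +5, s→y is +6 — the shift increases by 1 each position. Each letter shifts forward by (position + 3), i.e. 3, 4, 5, … — the shift grows by one for each successive letter.
For inside: i+3=l, n+4=r, s+5=x, i+6=o, d+7=k, e+8=m.

lrxokm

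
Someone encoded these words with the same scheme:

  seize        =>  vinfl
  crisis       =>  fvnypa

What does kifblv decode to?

In seize: s→v is +3, e→i is +4, i→n is +5, z→f is +6 — the shift increases by 1 each position. The shift increases by 1 at each position, starting from +3: 3, 4, 5, ….
Reversing it on kifblv: k−3=h, i−4=e, f−5=a, b−6=v, l−7=e, v−8=n.

heaven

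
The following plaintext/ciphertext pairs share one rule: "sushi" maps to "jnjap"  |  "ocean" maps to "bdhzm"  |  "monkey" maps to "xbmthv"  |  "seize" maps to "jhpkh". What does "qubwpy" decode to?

profit

This is an affine cipher: with a=0,…,z=25, each position x becomes (15x+25) mod 26.
Reversing it on qubwpy: q(16)→7·(16−25)≡15=p; u(20)→7·(20−25)≡17=r; b(1)→7·(1−25)≡14=o; w(22)→7·(22−25)≡5=f; p(15)→7·(15−25)≡8=i; y(24)→7·(24−25)≡19=t (all mod 26).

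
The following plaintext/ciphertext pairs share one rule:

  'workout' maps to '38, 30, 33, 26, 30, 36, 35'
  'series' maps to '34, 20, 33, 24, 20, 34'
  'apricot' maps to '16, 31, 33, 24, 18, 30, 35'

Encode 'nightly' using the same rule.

w is letter #23 and maps to 38: an offset of 15. The number is (letter's place in the alphabet, a=1) + 15.
For nightly: n=14→29, i=9→24, g=7→22, h=8→23, t=20→35, l=12→27, y=25→40.

29, 24, 22, 23, 35, 27, 40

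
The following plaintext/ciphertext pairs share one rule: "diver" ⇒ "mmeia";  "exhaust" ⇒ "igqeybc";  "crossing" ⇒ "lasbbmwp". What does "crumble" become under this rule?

layvkui

The shift depends on letter class: consonant d→m is +9, but vowel i→m is +4. Vowels shift forward by 4 and consonants shift forward by 9.
For crumble: c(cons)+9=l, r(cons)+9=a, u(vowel)+4=y, m(cons)+9=v, b(cons)+9=k, l(cons)+9=u, e(vowel)+4=i.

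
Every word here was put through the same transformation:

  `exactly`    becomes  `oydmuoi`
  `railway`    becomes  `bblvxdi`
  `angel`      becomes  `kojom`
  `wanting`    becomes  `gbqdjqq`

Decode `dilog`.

Shifts by position in exactly: pos 0: e→o (+10), pos 1: x→y (+1), pos 2: a→d (+3), pos 3: c→m (+10), pos 4: t→u (+1), pos 5: l→o (+3) — repeating every 3. The shifts repeat in a cycle of length 3: positions 0,1,… shift by +10, +1, +3, then the pattern repeats.
Decoding dilog: d−10=t, i−1=h, l−3=i, o−10=e, g−1=f.

thief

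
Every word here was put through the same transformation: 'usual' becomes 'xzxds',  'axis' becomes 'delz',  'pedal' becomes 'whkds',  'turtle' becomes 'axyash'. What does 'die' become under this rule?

The shift depends on letter class: consonant s→z is +7, but vowel u→x is +3. The rule splits by letter class: vowels +3, consonants +7.
For die: d(cons)+7=k, i(vowel)+3=l, e(vowel)+3=h.

klh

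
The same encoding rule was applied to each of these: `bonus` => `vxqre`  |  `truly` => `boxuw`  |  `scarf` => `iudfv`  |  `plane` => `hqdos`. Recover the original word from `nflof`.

click

The word is reversed, then every letter is shifted forward by 3.
Undoing it on nflof: shift back: n−3=k, f−3=c, l−3=i, o−3=l, f−3=c → kcilc; then reverse → click.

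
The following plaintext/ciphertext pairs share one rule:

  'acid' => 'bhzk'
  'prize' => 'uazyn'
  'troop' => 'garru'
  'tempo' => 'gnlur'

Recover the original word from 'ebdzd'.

a(0)→b(1) and c(2)→h(7) fit y≡3x+1 (mod 26); the inverse of 3 mod 26 is 9. Treating letters as 0–25, the rule is x ↦ 3x + 1 (mod 26).
Reversing it on ebdzd: e(4)→9·(4−1)≡1=b; b(1)→9·(1−1)≡0=a; d(3)→9·(3−1)≡18=s; z(25)→9·(25−1)≡8=i; d(3)→9·(3−1)≡18=s (all mod 26).

basis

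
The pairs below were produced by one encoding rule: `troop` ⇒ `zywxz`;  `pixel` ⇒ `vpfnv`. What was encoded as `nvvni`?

honey

Each letter shifts forward by (position + 6), i.e. 6, 7, 8, … — the shift grows by one for each successive letter.
Decoding nvvni: n−6=h, v−7=o, v−8=n, n−9=e, i−10=y.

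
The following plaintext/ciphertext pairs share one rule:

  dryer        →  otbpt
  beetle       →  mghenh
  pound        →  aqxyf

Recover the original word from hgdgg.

weave

Shifts by position in dryer: pos 0: d→o (+11), pos 1: r→t (+2), pos 2: y→b (+3), pos 3: e→p (+11), pos 4: r→t (+2) — repeating every 3. A repeating key of period 3 is used — shifts +11, +2, +3 over and over.
Undoing it on hgdgg: h−11=w, g−2=e, d−3=a, g−11=v, g−2=e.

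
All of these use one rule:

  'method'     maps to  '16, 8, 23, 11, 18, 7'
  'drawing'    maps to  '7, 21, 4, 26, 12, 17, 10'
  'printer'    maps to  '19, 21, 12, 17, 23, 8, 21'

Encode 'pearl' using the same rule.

The number is (letter's place in the alphabet, a=1) + 3.
For pearl: p=16→19, e=5→8, a=1→4, r=18→21, l=12→15.

19, 8, 4, 21, 15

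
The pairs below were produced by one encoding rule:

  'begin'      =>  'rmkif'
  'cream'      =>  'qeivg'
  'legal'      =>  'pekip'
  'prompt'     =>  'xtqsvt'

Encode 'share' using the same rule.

The output letters match the input read backwards, each shifted +4: begin reversed is nigeb. Read the word backwards and shift each letter +4.
Applying it to share: reverse → erahs; then shift: e+4=i, r+4=v, a+4=e, h+4=l, s+4=w.

ivelw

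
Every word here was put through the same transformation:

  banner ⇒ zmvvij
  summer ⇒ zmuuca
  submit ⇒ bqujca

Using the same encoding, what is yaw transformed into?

The output letters match the input read backwards, each shifted +8: banner reversed is rennab. Read the word backwards and shift each letter +8.
Applying it to yaw: reverse → way; then shift: w+8=e, a+8=i, y+8=g.

eig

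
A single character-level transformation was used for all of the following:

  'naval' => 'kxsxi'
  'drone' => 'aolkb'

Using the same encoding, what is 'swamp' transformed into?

ptxjm

It's a constant shift of +23 (ROT23).
For swamp: s+23=p, w+23=t, a+23=x, m+23=j, p+23=m.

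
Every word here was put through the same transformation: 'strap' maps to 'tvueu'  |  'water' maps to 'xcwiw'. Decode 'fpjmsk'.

In strap: s→t is +1, t→v is +2, r→u is +3, a→e is +4 — the shift increases by 1 each position. Letter i (0-indexed) is shifted by i+1, so successive shifts are 1, 2, 3, ….
Reversing it on fpjmsk: f−1=e, p−2=n, j−3=g, m−4=i, s−5=n, k−6=e.

engine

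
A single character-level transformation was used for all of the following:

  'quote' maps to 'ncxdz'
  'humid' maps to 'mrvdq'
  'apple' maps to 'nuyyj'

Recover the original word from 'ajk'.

The output letters match the input read backwards, each shifted +9: quote reversed is etouq. Read the word backwards and shift each letter +9.
Decoding ajk: shift back: a−9=r, j−9=a, k−9=b → rab; then reverse → bar.

bar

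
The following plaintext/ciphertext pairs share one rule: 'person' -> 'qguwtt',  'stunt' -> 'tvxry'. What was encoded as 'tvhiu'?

In person: p→q is +1, e→g is +2, r→u is +3, s→w is +4 — the shift increases by 1 each position. Each letter shifts forward by (position + 1), i.e. 1, 2, 3, … — the shift grows by one for each successive letter.
Undoing it on tvhiu: t−1=s, v−2=t, h−3=e, i−4=e, u−5=p.

steep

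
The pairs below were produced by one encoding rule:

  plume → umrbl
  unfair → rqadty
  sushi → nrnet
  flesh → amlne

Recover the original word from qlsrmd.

p(15)→u(20) and l(11)→m(12) fit y≡15x+3 (mod 26); the inverse of 15 mod 26 is 7. This is an affine cipher: with a=0,…,z=25, each position x becomes (15x+3) mod 26.
Undoing it on qlsrmd: q(16)→7·(16−3)≡13=n; l(11)→7·(11−3)≡4=e; s(18)→7·(18−3)≡1=b; r(17)→7·(17−3)≡20=u; m(12)→7·(12−3)≡11=l; d(3)→7·(3−3)≡0=a (all mod 26).

nebula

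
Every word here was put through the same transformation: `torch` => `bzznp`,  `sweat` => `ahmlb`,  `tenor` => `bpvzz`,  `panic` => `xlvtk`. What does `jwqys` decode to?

blink

Shifts by position in torch: pos 0: t→b (+8), pos 1: o→z (+11), pos 2: r→z (+8), pos 3: c→n (+11) — repeating every 2. A repeating key of period 2 is used — shifts +8, +11 over and over.
Undoing it on jwqys: j−8=b, w−11=l, q−8=i, y−11=n, s−8=k.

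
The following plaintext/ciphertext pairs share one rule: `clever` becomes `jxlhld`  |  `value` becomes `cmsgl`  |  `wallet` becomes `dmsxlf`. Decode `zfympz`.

strain

It's a Vigenère-style cipher with numeric key [7,12]: position i shifts by key[i mod 2].
Undoing it on zfympz: z−7=s, f−12=t, y−7=r, m−12=a, p−7=i, z−12=n.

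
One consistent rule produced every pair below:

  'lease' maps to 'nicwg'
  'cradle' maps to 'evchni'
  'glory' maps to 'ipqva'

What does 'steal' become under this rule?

uxgen

Shifts by position in lease: pos 0: l→n (+2), pos 1: e→i (+4), pos 2: a→c (+2), pos 3: s→w (+4) — repeating every 2. It's a Vigenère-style cipher with numeric key [2,4]: position i shifts by key[i mod 2].
For steal: s+2=u, t+4=x, e+2=g, a+4=e, l+2=n.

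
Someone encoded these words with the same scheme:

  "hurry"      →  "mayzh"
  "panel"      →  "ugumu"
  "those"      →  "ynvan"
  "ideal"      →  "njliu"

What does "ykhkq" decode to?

In hurry: h→m is +5, u→a is +6, r→y is +7, r→z is +8 — the shift increases by 1 each position. Each letter shifts forward by (position + 5), i.e. 5, 6, 7, … — the shift grows by one for each successive letter.
Undoing it on ykhkq: y−5=t, k−6=e, h−7=a, k−8=c, q−9=h.

teach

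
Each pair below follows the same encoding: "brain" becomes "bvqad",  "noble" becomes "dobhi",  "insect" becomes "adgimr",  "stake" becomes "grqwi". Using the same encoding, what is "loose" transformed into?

This is an affine cipher: with a=0,…,z=25, each position x becomes (11x+16) mod 26.
For loose: l(11)→11·11+16≡7=h; o(14)→11·14+16≡14=o; o(14)→11·14+16≡14=o; s(18)→11·18+16≡6=g; e(4)→11·4+16≡8=i (all mod 26).

hoogi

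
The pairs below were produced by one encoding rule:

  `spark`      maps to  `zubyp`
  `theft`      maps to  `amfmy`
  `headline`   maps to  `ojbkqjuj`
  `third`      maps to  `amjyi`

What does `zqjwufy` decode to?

slipper

The shifts repeat in a cycle of length 3: positions 0,1,… shift by +7, +5, +1, then the pattern repeats.
Undoing it on zqjwufy: z−7=s, q−5=l, j−1=i, w−7=p, u−5=p, f−1=e, y−7=r.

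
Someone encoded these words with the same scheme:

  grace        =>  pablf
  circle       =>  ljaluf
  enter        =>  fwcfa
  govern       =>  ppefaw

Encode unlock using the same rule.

vwuplt

The shift depends on letter class: consonant g→p is +9, but vowel a→b is +1. The rule splits by letter class: vowels +1, consonants +9.
For unlock: u(vowel)+1=v, n(cons)+9=w, l(cons)+9=u, o(vowel)+1=p, c(cons)+9=l, k(cons)+9=t.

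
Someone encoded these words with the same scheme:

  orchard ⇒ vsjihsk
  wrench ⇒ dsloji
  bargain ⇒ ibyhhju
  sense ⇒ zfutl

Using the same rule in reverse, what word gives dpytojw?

worship

Shifts by position in orchard: pos 0: o→v (+7), pos 1: r→s (+1), pos 2: c→j (+7), pos 3: h→i (+1) — repeating every 2. It's a Vigenère-style cipher with numeric key [7,1]: position i shifts by key[i mod 2].
Decoding dpytojw: d−7=w, p−1=o, y−7=r, t−1=s, o−7=h, j−1=i, w−7=p.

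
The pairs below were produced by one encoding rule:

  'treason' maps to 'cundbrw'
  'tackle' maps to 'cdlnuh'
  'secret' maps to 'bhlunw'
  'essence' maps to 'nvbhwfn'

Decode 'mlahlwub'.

It's a Vigenère-style cipher with numeric key [9,3]: position i shifts by key[i mod 2].
Undoing it on mlahlwub: m−9=d, l−3=i, a−9=r, h−3=e, l−9=c, w−3=t, u−9=l, b−3=y.

directly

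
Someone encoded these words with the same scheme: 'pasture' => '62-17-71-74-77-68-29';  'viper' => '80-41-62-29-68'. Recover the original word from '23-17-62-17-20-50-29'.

capable

p(#16)→62 and a(#1)→17: differences scale by 3, so n = 3·pos + 14. The formula is n = 3×(alphabet index, a=1) + 14.
Reversing it on 23-17-62-17-20-50-29: 23→(23−14)÷3=3=c, 17→(17−14)÷3=1=a, 62→(62−14)÷3=16=p, 17→(17−14)÷3=1=a, 20→(20−14)÷3=2=b, 50→(50−14)÷3=12=l, 29→(29−14)÷3=5=e.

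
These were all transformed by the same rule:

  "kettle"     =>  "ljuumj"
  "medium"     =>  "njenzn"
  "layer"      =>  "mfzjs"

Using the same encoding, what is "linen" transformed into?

mnojo

Two shifts are in play — +5 for a/e/i/o/u, +1 for every other letter.
Applying it to linen: l(cons)+1=m, i(vowel)+5=n, n(cons)+1=o, e(vowel)+5=j, n(cons)+1=o.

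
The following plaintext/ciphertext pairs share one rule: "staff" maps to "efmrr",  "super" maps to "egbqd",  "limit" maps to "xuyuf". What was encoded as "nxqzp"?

Compare letters: s→e is +12, t→f is +12, a→m is +12 — a constant shift. It's a constant shift of +12 (ROT12).
Reversing it on nxqzp: n−12=b, x−12=l, q−12=e, z−12=n, p−12=d.

blend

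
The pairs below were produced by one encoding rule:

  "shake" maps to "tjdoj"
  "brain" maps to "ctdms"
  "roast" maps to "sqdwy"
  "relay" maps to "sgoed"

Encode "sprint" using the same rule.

In shake: s→t is +1, h→j is +2, a→d is +3, k→o is +4 — the shift increases by 1 each position. Letter i (0-indexed) is shifted by i+1, so successive shifts are 1, 2, 3, ….
On sprint: s+1=t, p+2=r, r+3=u, i+4=m, n+5=s, t+6=z.

trumsz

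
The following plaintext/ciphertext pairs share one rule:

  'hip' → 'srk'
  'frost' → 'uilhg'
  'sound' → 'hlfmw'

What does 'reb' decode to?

ivy

Each letter is replaced by its mirror in the alphabet: a↔z, b↔y, c↔x, and so on (the Atbash cipher).
Reversing it on reb: r↔i, e↔v, b↔y.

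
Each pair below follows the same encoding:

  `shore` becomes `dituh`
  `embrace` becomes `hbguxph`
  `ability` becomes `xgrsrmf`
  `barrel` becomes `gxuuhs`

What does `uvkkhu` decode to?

runner

Treating letters as 0–25, the rule is x ↦ 9x + 23 (mod 26).
Reversing it on uvkkhu: u(20)→3·(20−23)≡17=r; v(21)→3·(21−23)≡20=u; k(10)→3·(10−23)≡13=n; k(10)→3·(10−23)≡13=n; h(7)→3·(7−23)≡4=e; u(20)→3·(20−23)≡17=r (all mod 26).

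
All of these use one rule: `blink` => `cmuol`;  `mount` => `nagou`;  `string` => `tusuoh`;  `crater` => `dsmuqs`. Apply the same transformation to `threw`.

The shift depends on letter class: consonant b→c is +1, but vowel i→u is +12. Vowels shift forward by 12 and consonants shift forward by 1.
For threw: t(cons)+1=u, h(cons)+1=i, r(cons)+1=s, e(vowel)+12=q, w(cons)+1=x.

uisqx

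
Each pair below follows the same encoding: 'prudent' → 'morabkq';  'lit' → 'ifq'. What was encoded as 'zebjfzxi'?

Compare letters: p→m is +23, r→o is +23, u→r is +23 — a constant shift. It's a constant shift of +23 (ROT23).
Reversing it on zebjfzxi: z−23=c, e−23=h, b−23=e, j−23=m, f−23=i, z−23=c, x−23=a, i−23=l.

chemical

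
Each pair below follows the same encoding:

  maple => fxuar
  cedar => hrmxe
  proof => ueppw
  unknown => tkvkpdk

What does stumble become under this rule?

jotfcar

m(12)→f(5) and a(0)→x(23) fit y≡5x+23 (mod 26); the inverse of 5 mod 26 is 21. Each letter's alphabet position (a=0..z=25) is mapped through 5·x+23 mod 26 — an affine cipher.
On stumble: s(18)→5·18+23≡9=j; t(19)→5·19+23≡14=o; u(20)→5·20+23≡19=t; m(12)→5·12+23≡5=f; b(1)→5·1+23≡2=c; l(11)→5·11+23≡0=a; e(4)→5·4+23≡17=r (all mod 26).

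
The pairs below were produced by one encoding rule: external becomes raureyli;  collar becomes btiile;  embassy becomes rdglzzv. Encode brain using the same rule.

Each letter's alphabet position (a=0..z=25) is mapped through 21·x+11 mod 26 — an affine cipher.
For brain: b(1)→21·1+11≡6=g; r(17)→21·17+11≡4=e; a(0)→21·0+11≡11=l; i(8)→21·8+11≡23=x; n(13)→21·13+11≡24=y (all mod 26).

gelxy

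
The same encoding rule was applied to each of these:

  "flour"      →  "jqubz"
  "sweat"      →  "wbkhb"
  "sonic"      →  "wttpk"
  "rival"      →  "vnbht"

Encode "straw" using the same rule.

wyxhe

In flour: f→j is +4, l→q is +5, o→u is +6, u→b is +7 — the shift increases by 1 each position. Each letter shifts forward by (position + 4), i.e. 4, 5, 6, … — the shift grows by one for each successive letter.
For straw: s+4=w, t+5=y, r+6=x, a+7=h, w+8=e.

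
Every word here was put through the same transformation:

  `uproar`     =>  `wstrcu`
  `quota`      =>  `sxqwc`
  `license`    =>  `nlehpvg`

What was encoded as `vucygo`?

travel

Shifts by position in uproar: pos 0: u→w (+2), pos 1: p→s (+3), pos 2: r→t (+2), pos 3: o→r (+3) — repeating every 2. It's a Vigenère-style cipher with numeric key [2,3]: position i shifts by key[i mod 2].
Undoing it on vucygo: v−2=t, u−3=r, c−2=a, y−3=v, g−2=e, o−3=l.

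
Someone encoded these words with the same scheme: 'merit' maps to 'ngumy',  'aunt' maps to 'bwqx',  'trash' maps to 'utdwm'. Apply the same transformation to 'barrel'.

In merit: m→n is +1, e→g is +2, r→u is +3, i→m is +4 — the shift increases by 1 each position. Each letter shifts forward by (position + 1), i.e. 1, 2, 3, … — the shift grows by one for each successive letter.
Applying it to barrel: b+1=c, a+2=c, r+3=u, r+4=v, e+5=j, l+6=r.

ccuvjr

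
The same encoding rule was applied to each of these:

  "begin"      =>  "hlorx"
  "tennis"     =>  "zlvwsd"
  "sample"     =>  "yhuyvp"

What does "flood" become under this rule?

In begin: b→h is +6, e→l is +7, g→o is +8, i→r is +9 — the shift increases by 1 each position. Each letter shifts forward by (position + 6), i.e. 6, 7, 8, … — the shift grows by one for each successive letter.
For flood: f+6=l, l+7=s, o+8=w, o+9=x, d+10=n.

lswxn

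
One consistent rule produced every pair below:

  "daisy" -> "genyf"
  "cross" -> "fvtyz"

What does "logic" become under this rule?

osloj

In daisy: d→g is +3, a→e is +4, i→n is +5, s→y is +6 — the shift increases by 1 each position. Each letter shifts forward by (position + 3), i.e. 3, 4, 5, … — the shift grows by one for each successive letter.
Applying it to logic: l+3=o, o+4=s, g+5=l, i+6=o, c+7=j.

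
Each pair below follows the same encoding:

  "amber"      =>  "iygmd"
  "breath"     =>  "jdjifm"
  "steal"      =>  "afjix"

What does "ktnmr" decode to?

chief

Shifts by position in amber: pos 0: a→i (+8), pos 1: m→y (+12), pos 2: b→g (+5), pos 3: e→m (+8), pos 4: r→d (+12) — repeating every 3. It's a Vigenère-style cipher with numeric key [8,12,5]: position i shifts by key[i mod 3].
Decoding ktnmr: k−8=c, t−12=h, n−5=i, m−8=e, r−12=f.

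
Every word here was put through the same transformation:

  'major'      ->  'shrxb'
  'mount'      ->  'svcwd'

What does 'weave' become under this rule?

In major: m→s is +6, a→h is +7, j→r is +8, o→x is +9 — the shift increases by 1 each position. Letter i (0-indexed) is shifted by i+6, so successive shifts are 6, 7, 8, ….
Applying it to weave: w+6=c, e+7=l, a+8=i, v+9=e, e+10=o.

clieo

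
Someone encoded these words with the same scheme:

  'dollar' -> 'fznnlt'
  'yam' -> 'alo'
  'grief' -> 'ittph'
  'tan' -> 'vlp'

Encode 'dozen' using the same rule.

The shift depends on letter class: consonant d→f is +2, but vowel o→z is +11. Vowels shift forward by 11 and consonants shift forward by 2.
On dozen: d(cons)+2=f, o(vowel)+11=z, z(cons)+2=b, e(vowel)+11=p, n(cons)+2=p.

fzbpp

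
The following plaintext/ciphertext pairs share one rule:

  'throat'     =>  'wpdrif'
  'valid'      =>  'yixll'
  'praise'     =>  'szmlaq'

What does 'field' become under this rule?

iqqol

Shifts by position in throat: pos 0: t→w (+3), pos 1: h→p (+8), pos 2: r→d (+12), pos 3: o→r (+3), pos 4: a→i (+8), pos 5: t→f (+12) — repeating every 3. It's a Vigenère-style cipher with numeric key [3,8,12]: position i shifts by key[i mod 3].
For field: f+3=i, i+8=q, e+12=q, l+3=o, d+8=l.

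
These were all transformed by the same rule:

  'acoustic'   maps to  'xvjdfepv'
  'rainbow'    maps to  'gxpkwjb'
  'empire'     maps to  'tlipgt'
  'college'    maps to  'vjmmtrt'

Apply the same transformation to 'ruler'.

a(0)→x(23) and c(2)→v(21) fit y≡25x+23 (mod 26); the inverse of 25 mod 26 is 25. This is an affine cipher: with a=0,…,z=25, each position x becomes (25x+23) mod 26.
Applying it to ruler: r(17)→25·17+23≡6=g; u(20)→25·20+23≡3=d; l(11)→25·11+23≡12=m; e(4)→25·4+23≡19=t; r(17)→25·17+23≡6=g (all mod 26).

gdmtg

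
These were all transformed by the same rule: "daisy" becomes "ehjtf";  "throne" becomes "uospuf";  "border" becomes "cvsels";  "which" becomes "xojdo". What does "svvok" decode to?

round

Shifts by position in daisy: pos 0: d→e (+1), pos 1: a→h (+7), pos 2: i→j (+1), pos 3: s→t (+1), pos 4: y→f (+7) — repeating every 3. It's a Vigenère-style cipher with numeric key [1,7,1]: position i shifts by key[i mod 3].
Decoding svvok: s−1=r, v−7=o, v−1=u, o−1=n, k−7=d.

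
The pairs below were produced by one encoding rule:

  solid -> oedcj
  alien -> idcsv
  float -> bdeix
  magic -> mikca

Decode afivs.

s(18)→o(14) and o(14)→e(4) fit y≡9x+8 (mod 26); the inverse of 9 mod 26 is 3. This is an affine cipher: with a=0,…,z=25, each position x becomes (9x+8) mod 26.
Undoing it on afivs: a(0)→3·(0−8)≡2=c; f(5)→3·(5−8)≡17=r; i(8)→3·(8−8)≡0=a; v(21)→3·(21−8)≡13=n; s(18)→3·(18−8)≡4=e (all mod 26).

crane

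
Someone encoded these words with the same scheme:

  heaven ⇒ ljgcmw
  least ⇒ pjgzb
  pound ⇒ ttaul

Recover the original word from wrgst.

small

In heaven: h→l is +4, e→j is +5, a→g is +6, v→c is +7 — the shift increases by 1 each position. Letter i (0-indexed) is shifted by i+4, so successive shifts are 4, 5, 6, ….
Undoing it on wrgst: w−4=s, r−5=m, g−6=a, s−7=l, t−8=l.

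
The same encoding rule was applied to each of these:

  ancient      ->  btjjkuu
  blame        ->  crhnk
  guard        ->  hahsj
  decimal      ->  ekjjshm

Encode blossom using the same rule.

Shifts by position in ancient: pos 0: a→b (+1), pos 1: n→t (+6), pos 2: c→j (+7), pos 3: i→j (+1), pos 4: e→k (+6), pos 5: n→u (+7) — repeating every 3. It's a Vigenère-style cipher with numeric key [1,6,7]: position i shifts by key[i mod 3].
On blossom: b+1=c, l+6=r, o+7=v, s+1=t, s+6=y, o+7=v, m+1=n.

crvtyvn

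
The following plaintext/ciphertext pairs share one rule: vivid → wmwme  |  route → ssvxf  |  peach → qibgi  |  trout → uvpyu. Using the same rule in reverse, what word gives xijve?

Shifts by position in vivid: pos 0: v→w (+1), pos 1: i→m (+4), pos 2: v→w (+1), pos 3: i→m (+4) — repeating every 2. The shifts repeat in a cycle of length 2: positions 0,1,… shift by +1, +4, then the pattern repeats.
Decoding xijve: x−1=w, i−4=e, j−1=i, v−4=r, e−1=d.

weird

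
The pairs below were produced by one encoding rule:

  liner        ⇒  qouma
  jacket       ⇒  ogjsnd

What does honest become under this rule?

Each letter shifts forward by (position + 5), i.e. 5, 6, 7, … — the shift grows by one for each successive letter.
On honest: h+5=m, o+6=u, n+7=u, e+8=m, s+9=b, t+10=d.

muumbd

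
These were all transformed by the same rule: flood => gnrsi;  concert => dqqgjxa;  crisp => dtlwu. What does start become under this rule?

tvdvy

In flood: f→g is +1, l→n is +2, o→r is +3, o→s is +4 — the shift increases by 1 each position. The shift increases by 1 at each position, starting from +1: 1, 2, 3, ….
For start: s+1=t, t+2=v, a+3=d, r+4=v, t+5=y.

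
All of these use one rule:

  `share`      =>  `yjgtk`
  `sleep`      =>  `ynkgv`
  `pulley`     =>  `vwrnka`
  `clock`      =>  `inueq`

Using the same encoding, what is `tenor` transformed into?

zgtqx

Shifts by position in share: pos 0: s→y (+6), pos 1: h→j (+2), pos 2: a→g (+6), pos 3: r→t (+2) — repeating every 2. A repeating key of period 2 is used — shifts +6, +2 over and over.
Applying it to tenor: t+6=z, e+2=g, n+6=t, o+2=q, r+6=x.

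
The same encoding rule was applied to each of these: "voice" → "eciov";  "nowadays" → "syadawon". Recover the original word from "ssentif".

The word is simply reversed.
Decoding ssentif: then reverse → fitness.

fitness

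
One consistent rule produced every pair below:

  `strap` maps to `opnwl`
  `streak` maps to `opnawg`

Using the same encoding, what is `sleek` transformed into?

Each letter is shifted forward by 22 in the alphabet (a Caesar shift of +22).
On sleek: s+22=o, l+22=h, e+22=a, e+22=a, k+22=g.

ohaag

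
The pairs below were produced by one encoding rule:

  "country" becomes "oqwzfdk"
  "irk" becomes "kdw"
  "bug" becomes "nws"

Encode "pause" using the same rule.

bcweg

Two shifts are in play — +2 for a/e/i/o/u, +12 for every other letter.
Applying it to pause: p(cons)+12=b, a(vowel)+2=c, u(vowel)+2=w, s(cons)+12=e, e(vowel)+2=g.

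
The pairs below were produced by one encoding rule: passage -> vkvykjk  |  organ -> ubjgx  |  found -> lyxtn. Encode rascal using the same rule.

A repeating key of period 3 is used — shifts +6, +10, +3 over and over.
Applying it to rascal: r+6=x, a+10=k, s+3=v, c+6=i, a+10=k, l+3=o.

xkviko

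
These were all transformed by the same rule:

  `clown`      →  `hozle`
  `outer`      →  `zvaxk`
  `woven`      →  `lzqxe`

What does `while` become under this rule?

c(2)→h(7) and l(11)→o(14) fit y≡21x+17 (mod 26); the inverse of 21 mod 26 is 5. Treating letters as 0–25, the rule is x ↦ 21x + 17 (mod 26).
On while: w(22)→21·22+17≡11=l; h(7)→21·7+17≡8=i; i(8)→21·8+17≡3=d; l(11)→21·11+17≡14=o; e(4)→21·4+17≡23=x (all mod 26).

lidox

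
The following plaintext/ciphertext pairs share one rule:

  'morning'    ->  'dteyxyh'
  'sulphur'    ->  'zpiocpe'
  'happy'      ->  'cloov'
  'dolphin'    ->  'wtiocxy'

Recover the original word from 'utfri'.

towel

Treating letters as 0–25, the rule is x ↦ 21x + 11 (mod 26).
Reversing it on utfri: u(20)→5·(20−11)≡19=t; t(19)→5·(19−11)≡14=o; f(5)→5·(5−11)≡22=w; r(17)→5·(17−11)≡4=e; i(8)→5·(8−11)≡11=l (all mod 26).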